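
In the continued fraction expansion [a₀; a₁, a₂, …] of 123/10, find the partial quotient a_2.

⌊123/10⌋ = 12, remainder 3
⌊10/3⌋ = 3, remainder 1
⌊3/1⌋ = 3, remainder 0

3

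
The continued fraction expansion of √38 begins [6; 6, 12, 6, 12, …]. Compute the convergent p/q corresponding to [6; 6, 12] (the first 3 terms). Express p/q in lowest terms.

450/73

Work from the innermost term outward:
Start with 12.
6 + 1/(12/1) = 6 + 1/12 = 73/12
6 + 1/(73/12) = 6 + 12/73 = 450/73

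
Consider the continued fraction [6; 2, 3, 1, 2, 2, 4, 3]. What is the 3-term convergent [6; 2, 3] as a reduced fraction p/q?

Starting at the tail and folding back:
Start with 3.
2 + 1/(3/1) = 2 + 1/3 = 7/3
6 + 1/(7/3) = 6 + 3/7 = 45/7

45/7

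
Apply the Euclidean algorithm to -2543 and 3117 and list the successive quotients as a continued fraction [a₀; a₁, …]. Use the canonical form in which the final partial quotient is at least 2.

-2543 ÷ 3117 → quotient -1, remainder 574
3117 ÷ 574 → quotient 5, remainder 247
574 ÷ 247 → quotient 2, remainder 80
247 ÷ 80 → quotient 3, remainder 7
80 ÷ 7 → quotient 11, remainder 3
7 ÷ 3 → quotient 2, remainder 1
3 ÷ 1 → quotient 3, remainder 0

[-1; 5, 2, 3, 11, 2, 3]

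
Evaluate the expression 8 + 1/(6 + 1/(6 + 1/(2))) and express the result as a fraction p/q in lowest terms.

653/80

Start with 2.
6 + 1/(2/1) = 6 + 1/2 = 13/2
6 + 1/(13/2) = 6 + 2/13 = 80/13
8 + 1/(80/13) = 8 + 13/80 = 653/80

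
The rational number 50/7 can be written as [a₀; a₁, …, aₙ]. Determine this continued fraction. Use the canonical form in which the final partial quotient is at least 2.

Run the Euclidean algorithm, recording each quotient:
50 = 7·7 + 1, so a_0 = 7
7 = 7·1 + 0, so a_1 = 7

[7; 7]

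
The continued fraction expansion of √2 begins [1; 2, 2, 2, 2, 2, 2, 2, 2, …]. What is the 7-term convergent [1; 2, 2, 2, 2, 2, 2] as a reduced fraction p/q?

239/169

Starting at the tail and folding back:
Start with 2.
2 + 1/(2/1) = 2 + 1/2 = 5/2
2 + 1/(5/2) = 2 + 2/5 = 12/5
2 + 1/(12/5) = 2 + 5/12 = 29/12
2 + 1/(29/12) = 2 + 12/29 = 70/29
2 + 1/(70/29) = 2 + 29/70 = 169/70
1 + 1/(169/70) = 1 + 70/169 = 239/169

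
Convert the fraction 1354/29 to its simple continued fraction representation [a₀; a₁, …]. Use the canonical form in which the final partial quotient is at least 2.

Apply division with remainder until the remainder is 0:
1354 = 46·29 + 20, so a_0 = 46
29 = 1·20 + 9, so a_1 = 1
20 = 2·9 + 2, so a_2 = 2
9 = 4·2 + 1, so a_3 = 4
2 = 2·1 + 0, so a_4 = 2

[46; 1, 2, 4, 2]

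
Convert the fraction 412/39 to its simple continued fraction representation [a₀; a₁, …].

⌊412/39⌋ = 10, remainder 22
⌊39/22⌋ = 1, remainder 17
⌊22/17⌋ = 1, remainder 5
⌊17/5⌋ = 3, remainder 2
⌊5/2⌋ = 2, remainder 1
⌊2/1⌋ = 2, remainder 0

[10; 1, 1, 3, 2, 2]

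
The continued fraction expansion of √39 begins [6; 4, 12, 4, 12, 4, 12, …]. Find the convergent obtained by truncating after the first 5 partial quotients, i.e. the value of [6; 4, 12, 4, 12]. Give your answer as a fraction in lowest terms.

15294/2449

Build up convergents one term at a time:
a_0 = 6: 6/1
a_1 = 4: 25/4
a_2 = 12: 306/49
a_3 = 4: 1249/200
a_4 = 12: 15294/2449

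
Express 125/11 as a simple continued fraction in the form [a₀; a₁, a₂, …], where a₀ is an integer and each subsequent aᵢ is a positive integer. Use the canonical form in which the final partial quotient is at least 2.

[11; 2, 1, 3]

Apply division with remainder until the remainder is 0:
⌊125/11⌋ = 11, remainder 4
⌊11/4⌋ = 2, remainder 3
⌊4/3⌋ = 1, remainder 1
⌊3/1⌋ = 3, remainder 0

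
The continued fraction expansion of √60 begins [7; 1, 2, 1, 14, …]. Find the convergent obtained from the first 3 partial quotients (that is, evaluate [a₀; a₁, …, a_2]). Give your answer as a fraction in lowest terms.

a_0 = 7: 7/1
a_1 = 1: 8/1
a_2 = 2: 23/3

23/3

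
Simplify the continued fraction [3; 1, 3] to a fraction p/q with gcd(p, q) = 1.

15/4

Start with 3.
1 + 1/(3/1) = 1 + 1/3 = 4/3
3 + 1/(4/3) = 3 + 3/4 = 15/4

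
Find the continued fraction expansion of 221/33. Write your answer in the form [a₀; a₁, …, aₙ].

Apply division with remainder until the remainder is 0:
221 = 6·33 + 23, so a_0 = 6
33 = 1·23 + 10, so a_1 = 1
23 = 2·10 + 3, so a_2 = 2
10 = 3·3 + 1, so a_3 = 3
3 = 3·1 + 0, so a_4 = 3

[6; 1, 2, 3, 3]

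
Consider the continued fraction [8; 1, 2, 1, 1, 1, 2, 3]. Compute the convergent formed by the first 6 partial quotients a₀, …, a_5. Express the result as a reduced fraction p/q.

Start with 1.
1 + 1/(1/1) = 1 + 1/1 = 2/1
1 + 1/(2/1) = 1 + 1/2 = 3/2
2 + 1/(3/2) = 2 + 2/3 = 8/3
1 + 1/(8/3) = 1 + 3/8 = 11/8
8 + 1/(11/8) = 8 + 8/11 = 96/11

96/11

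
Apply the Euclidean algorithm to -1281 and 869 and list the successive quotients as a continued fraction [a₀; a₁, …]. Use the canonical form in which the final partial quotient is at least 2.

⌊-1281/869⌋ = -2, remainder 457
⌊869/457⌋ = 1, remainder 412
⌊457/412⌋ = 1, remainder 45
⌊412/45⌋ = 9, remainder 7
⌊45/7⌋ = 6, remainder 3
⌊7/3⌋ = 2, remainder 1
⌊3/1⌋ = 3, remainder 0

[-2; 1, 1, 9, 6, 2, 3]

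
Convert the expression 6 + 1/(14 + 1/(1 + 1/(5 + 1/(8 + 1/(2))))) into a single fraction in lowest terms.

Work from the innermost term outward:
Start with 2.
8 + 1/(2/1) = 8 + 1/2 = 17/2
5 + 1/(17/2) = 5 + 2/17 = 87/17
1 + 1/(87/17) = 1 + 17/87 = 104/87
14 + 1/(104/87) = 14 + 87/104 = 1543/104
6 + 1/(1543/104) = 6 + 104/1543 = 9362/1543

9362/1543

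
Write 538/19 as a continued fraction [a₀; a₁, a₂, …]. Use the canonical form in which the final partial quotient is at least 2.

538 = 28·19 + 6, so a_0 = 28
19 = 3·6 + 1, so a_1 = 3
6 = 6·1 + 0, so a_2 = 6

[28; 3, 6]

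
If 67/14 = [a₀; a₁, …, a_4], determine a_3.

1

Apply division with remainder until the remainder is 0:
67 ÷ 14 → quotient 4, remainder 11
14 ÷ 11 → quotient 1, remainder 3
11 ÷ 3 → quotient 3, remainder 2
3 ÷ 2 → quotient 1, remainder 1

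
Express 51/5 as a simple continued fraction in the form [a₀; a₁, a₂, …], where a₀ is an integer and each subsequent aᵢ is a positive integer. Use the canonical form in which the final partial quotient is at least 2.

[10; 5]

51 = 10·5 + 1, so a_0 = 10
5 = 5·1 + 0, so a_1 = 5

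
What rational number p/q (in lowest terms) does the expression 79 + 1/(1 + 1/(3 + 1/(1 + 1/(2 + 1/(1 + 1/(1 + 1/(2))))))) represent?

Starting at the tail and folding back:
Start with 2.
1 + 1/(2/1) = 1 + 1/2 = 3/2
1 + 1/(3/2) = 1 + 2/3 = 5/3
2 + 1/(5/3) = 2 + 3/5 = 13/5
1 + 1/(13/5) = 1 + 5/13 = 18/13
3 + 1/(18/13) = 3 + 13/18 = 67/18
1 + 1/(67/18) = 1 + 18/67 = 85/67
79 + 1/(85/67) = 79 + 67/85 = 6782/85

6782/85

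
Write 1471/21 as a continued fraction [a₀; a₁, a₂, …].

⌊1471/21⌋ = 70, remainder 1
⌊21/1⌋ = 21, remainder 0

[70; 21]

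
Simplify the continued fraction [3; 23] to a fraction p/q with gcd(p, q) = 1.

70/23

Use the convergent recurrence hₖ = aₖ·hₖ₋₁ + hₖ₋₂ (and likewise for the denominators kₖ):
a_0 = 3: 3/1
a_1 = 23: 70/23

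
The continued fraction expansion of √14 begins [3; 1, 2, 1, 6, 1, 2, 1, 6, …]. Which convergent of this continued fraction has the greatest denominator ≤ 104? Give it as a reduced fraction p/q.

333/89

List convergents until the denominator exceeds the bound:
a_0 = 3: 3/1  (≤ bound)
a_1 = 1: 4/1  (≤ bound)
a_2 = 2: 11/3  (≤ bound)
a_3 = 1: 15/4  (≤ bound)
a_4 = 6: 101/27  (≤ bound)
a_5 = 1: 116/31  (≤ bound)
a_6 = 2: 333/89  (≤ bound)
a_7 = 1: 449/120  (> 104, stop)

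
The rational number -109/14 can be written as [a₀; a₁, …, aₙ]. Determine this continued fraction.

-109 = -8·14 + 3, so a_0 = -8
14 = 4·3 + 2, so a_1 = 4
3 = 1·2 + 1, so a_2 = 1
2 = 2·1 + 0, so a_3 = 2

[-8; 4, 1, 2]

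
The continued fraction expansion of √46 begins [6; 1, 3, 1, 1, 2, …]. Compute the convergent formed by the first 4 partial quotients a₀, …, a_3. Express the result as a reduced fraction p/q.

Use the convergent recurrence hₖ = aₖ·hₖ₋₁ + hₖ₋₂ (and likewise for the denominators kₖ):
a_0 = 6: 6/1
a_1 = 1: 7/1
a_2 = 3: 27/4
a_3 = 1: 34/5

34/5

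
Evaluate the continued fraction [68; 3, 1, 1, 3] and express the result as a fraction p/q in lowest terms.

Starting at the tail and folding back:
Start with 3.
1 + 1/(3/1) = 1 + 1/3 = 4/3
1 + 1/(4/3) = 1 + 3/4 = 7/4
3 + 1/(7/4) = 3 + 4/7 = 25/7
68 + 1/(25/7) = 68 + 7/25 = 1707/25

1707/25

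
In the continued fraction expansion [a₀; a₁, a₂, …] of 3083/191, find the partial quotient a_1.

Run the Euclidean algorithm, recording each quotient:
3083 ÷ 191 → quotient 16, remainder 27
191 ÷ 27 → quotient 7, remainder 2

7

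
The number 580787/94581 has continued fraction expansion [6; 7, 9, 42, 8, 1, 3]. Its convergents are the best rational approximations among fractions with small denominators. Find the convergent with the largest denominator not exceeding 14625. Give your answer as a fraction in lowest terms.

a_0 = 6: 6/1  (≤ bound)
a_1 = 7: 43/7  (≤ bound)
a_2 = 9: 393/64  (≤ bound)
a_3 = 42: 16549/2695  (≤ bound)
a_4 = 8: 132785/21624  (> 14625, stop)

16549/2695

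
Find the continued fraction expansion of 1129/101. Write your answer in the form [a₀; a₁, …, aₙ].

1129 ÷ 101 → quotient 11, remainder 18
101 ÷ 18 → quotient 5, remainder 11
18 ÷ 11 → quotient 1, remainder 7
11 ÷ 7 → quotient 1, remainder 4
7 ÷ 4 → quotient 1, remainder 3
4 ÷ 3 → quotient 1, remainder 1
3 ÷ 1 → quotient 3, remainder 0

[11; 5, 1, 1, 1, 1, 3]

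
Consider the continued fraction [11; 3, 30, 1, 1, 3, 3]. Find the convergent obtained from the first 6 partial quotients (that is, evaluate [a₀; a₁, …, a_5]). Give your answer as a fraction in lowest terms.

a_0 = 11: 11/1
a_1 = 3: 34/3
a_2 = 30: 1031/91
a_3 = 1: 1065/94
a_4 = 1: 2096/185
a_5 = 3: 7353/649

7353/649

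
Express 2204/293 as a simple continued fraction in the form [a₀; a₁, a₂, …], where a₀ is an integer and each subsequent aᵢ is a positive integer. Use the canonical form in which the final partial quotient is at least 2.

Repeatedly divide and take the remainder:
⌊2204/293⌋ = 7, remainder 153
⌊293/153⌋ = 1, remainder 140
⌊153/140⌋ = 1, remainder 13
⌊140/13⌋ = 10, remainder 10
⌊13/10⌋ = 1, remainder 3
⌊10/3⌋ = 3, remainder 1
⌊3/1⌋ = 3, remainder 0

[7; 1, 1, 10, 1, 3, 3]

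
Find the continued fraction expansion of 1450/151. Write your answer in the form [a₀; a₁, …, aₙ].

[9; 1, 1, 1, 1, 14, 2]

Run the Euclidean algorithm, recording each quotient:
⌊1450/151⌋ = 9, remainder 91
⌊151/91⌋ = 1, remainder 60
⌊91/60⌋ = 1, remainder 31
⌊60/31⌋ = 1, remainder 29
⌊31/29⌋ = 1, remainder 2
⌊29/2⌋ = 14, remainder 1
⌊2/1⌋ = 2, remainder 0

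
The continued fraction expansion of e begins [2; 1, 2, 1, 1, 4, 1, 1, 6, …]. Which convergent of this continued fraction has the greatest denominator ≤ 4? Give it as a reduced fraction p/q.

a_0 = 2: 2/1  (≤ bound)
a_1 = 1: 3/1  (≤ bound)
a_2 = 2: 8/3  (≤ bound)
a_3 = 1: 11/4  (≤ bound)
a_4 = 1: 19/7  (> 4, stop)

11/4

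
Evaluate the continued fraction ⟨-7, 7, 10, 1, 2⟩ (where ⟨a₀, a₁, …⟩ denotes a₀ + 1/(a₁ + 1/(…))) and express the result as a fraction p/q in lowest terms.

a_0 = -7: -7/1
a_1 = 7: -48/7
a_2 = 10: -487/71
a_3 = 1: -535/78
a_4 = 2: -1557/227

-1557/227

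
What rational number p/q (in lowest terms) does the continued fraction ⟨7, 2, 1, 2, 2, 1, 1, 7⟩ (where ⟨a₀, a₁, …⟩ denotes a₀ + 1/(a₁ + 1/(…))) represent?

2572/349

Work from the innermost term outward:
Start with 7.
1 + 1/(7/1) = 1 + 1/7 = 8/7
1 + 1/(8/7) = 1 + 7/8 = 15/8
2 + 1/(15/8) = 2 + 8/15 = 38/15
2 + 1/(38/15) = 2 + 15/38 = 91/38
1 + 1/(91/38) = 1 + 38/91 = 129/91
2 + 1/(129/91) = 2 + 91/129 = 349/129
7 + 1/(349/129) = 7 + 129/349 = 2572/349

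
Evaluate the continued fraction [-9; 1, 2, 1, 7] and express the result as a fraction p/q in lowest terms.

-256/31

a_0 = -9: -9/1
a_1 = 1: -8/1
a_2 = 2: -25/3
a_3 = 1: -33/4
a_4 = 7: -256/31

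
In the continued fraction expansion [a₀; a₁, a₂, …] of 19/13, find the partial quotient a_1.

19 = 1·13 + 6, so a_0 = 1
13 = 2·6 + 1, so a_1 = 2

2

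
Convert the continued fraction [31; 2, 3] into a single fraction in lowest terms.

Collapse the nested fraction from the inside out:
Start with 3.
2 + 1/(3/1) = 2 + 1/3 = 7/3
31 + 1/(7/3) = 31 + 3/7 = 220/7

220/7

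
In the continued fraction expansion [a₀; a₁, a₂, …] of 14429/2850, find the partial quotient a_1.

14429 = 5·2850 + 179, so a_0 = 5
2850 = 15·179 + 165, so a_1 = 15

15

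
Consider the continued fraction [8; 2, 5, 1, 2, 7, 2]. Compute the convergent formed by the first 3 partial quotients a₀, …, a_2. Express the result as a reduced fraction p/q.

a_0 = 8: 8/1
a_1 = 2: 17/2
a_2 = 5: 93/11

93/11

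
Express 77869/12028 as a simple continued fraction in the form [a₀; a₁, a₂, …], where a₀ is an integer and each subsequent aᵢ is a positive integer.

Run the Euclidean algorithm, recording each quotient:
⌊77869/12028⌋ = 6, remainder 5701
⌊12028/5701⌋ = 2, remainder 626
⌊5701/626⌋ = 9, remainder 67
⌊626/67⌋ = 9, remainder 23
⌊67/23⌋ = 2, remainder 21
⌊23/21⌋ = 1, remainder 2
⌊21/2⌋ = 10, remainder 1
⌊2/1⌋ = 2, remainder 0

[6; 2, 9, 9, 2, 1, 10, 2]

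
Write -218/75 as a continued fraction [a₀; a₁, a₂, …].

Apply division with remainder until the remainder is 0:
-218 ÷ 75 → quotient -3, remainder 7
75 ÷ 7 → quotient 10, remainder 5
7 ÷ 5 → quotient 1, remainder 2
5 ÷ 2 → quotient 2, remainder 1
2 ÷ 1 → quotient 2, remainder 0

[-3; 10, 1, 2, 2]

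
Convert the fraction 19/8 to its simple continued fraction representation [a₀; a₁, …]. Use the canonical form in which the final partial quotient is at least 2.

[2; 2, 1, 2]

Run the Euclidean algorithm, recording each quotient:
19 = 2·8 + 3, so a_0 = 2
8 = 2·3 + 2, so a_1 = 2
3 = 1·2 + 1, so a_2 = 1
2 = 2·1 + 0, so a_3 = 2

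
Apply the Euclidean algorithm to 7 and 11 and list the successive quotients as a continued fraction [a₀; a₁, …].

[0; 1, 1, 1, 3]

7 ÷ 11 → quotient 0, remainder 7
11 ÷ 7 → quotient 1, remainder 4
7 ÷ 4 → quotient 1, remainder 3
4 ÷ 3 → quotient 1, remainder 1
3 ÷ 1 → quotient 3, remainder 0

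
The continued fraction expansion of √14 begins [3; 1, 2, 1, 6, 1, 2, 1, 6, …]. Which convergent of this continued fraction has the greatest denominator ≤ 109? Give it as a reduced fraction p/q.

List convergents until the denominator exceeds the bound:
a_0 = 3: 3/1  (≤ bound)
a_1 = 1: 4/1  (≤ bound)
a_2 = 2: 11/3  (≤ bound)
a_3 = 1: 15/4  (≤ bound)
a_4 = 6: 101/27  (≤ bound)
a_5 = 1: 116/31  (≤ bound)
a_6 = 2: 333/89  (≤ bound)
a_7 = 1: 449/120  (> 109, stop)

333/89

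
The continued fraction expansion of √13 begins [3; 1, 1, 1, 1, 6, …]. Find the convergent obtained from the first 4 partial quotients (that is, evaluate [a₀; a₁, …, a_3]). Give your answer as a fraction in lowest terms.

Starting at the tail and folding back:
Start with 1.
1 + 1/(1/1) = 1 + 1/1 = 2/1
1 + 1/(2/1) = 1 + 1/2 = 3/2
3 + 1/(3/2) = 3 + 2/3 = 11/3

11/3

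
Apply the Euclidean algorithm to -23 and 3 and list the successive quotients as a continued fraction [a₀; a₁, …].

[-8; 3]

⌊-23/3⌋ = -8, remainder 1
⌊3/1⌋ = 3, remainder 0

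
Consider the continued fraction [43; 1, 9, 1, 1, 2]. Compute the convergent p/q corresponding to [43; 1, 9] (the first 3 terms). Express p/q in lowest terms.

Work from the innermost term outward:
Start with 9.
1 + 1/(9/1) = 1 + 1/9 = 10/9
43 + 1/(10/9) = 43 + 9/10 = 439/10

439/10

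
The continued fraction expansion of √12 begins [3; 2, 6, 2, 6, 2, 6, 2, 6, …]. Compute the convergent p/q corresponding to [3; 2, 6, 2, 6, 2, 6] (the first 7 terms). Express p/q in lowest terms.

8733/2521

Start with 6.
2 + 1/(6/1) = 2 + 1/6 = 13/6
6 + 1/(13/6) = 6 + 6/13 = 84/13
2 + 1/(84/13) = 2 + 13/84 = 181/84
6 + 1/(181/84) = 6 + 84/181 = 1170/181
2 + 1/(1170/181) = 2 + 181/1170 = 2521/1170
3 + 1/(2521/1170) = 3 + 1170/2521 = 8733/2521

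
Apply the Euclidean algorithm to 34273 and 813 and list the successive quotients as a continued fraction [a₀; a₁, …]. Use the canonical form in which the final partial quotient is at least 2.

[42; 6, 2, 2, 25]

34273 ÷ 813 → quotient 42, remainder 127
813 ÷ 127 → quotient 6, remainder 51
127 ÷ 51 → quotient 2, remainder 25
51 ÷ 25 → quotient 2, remainder 1
25 ÷ 1 → quotient 25, remainder 0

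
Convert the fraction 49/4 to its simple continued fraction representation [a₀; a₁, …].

Apply division with remainder until the remainder is 0:
49 = 12·4 + 1, so a_0 = 12
4 = 4·1 + 0, so a_1 = 4

[12; 4]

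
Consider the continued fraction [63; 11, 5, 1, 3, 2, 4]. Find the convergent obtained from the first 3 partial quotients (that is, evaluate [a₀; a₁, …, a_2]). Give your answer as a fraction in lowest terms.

a_0 = 63: 63/1
a_1 = 11: 694/11
a_2 = 5: 3533/56

3533/56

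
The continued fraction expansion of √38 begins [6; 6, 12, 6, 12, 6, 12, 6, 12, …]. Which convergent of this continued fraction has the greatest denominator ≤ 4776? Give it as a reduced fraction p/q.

2737/444

a_0 = 6: 6/1  (≤ bound)
a_1 = 6: 37/6  (≤ bound)
a_2 = 12: 450/73  (≤ bound)
a_3 = 6: 2737/444  (≤ bound)
a_4 = 12: 33294/5401  (> 4776, stop)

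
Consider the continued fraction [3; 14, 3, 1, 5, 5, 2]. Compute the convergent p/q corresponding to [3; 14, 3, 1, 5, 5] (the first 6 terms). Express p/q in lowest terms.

Collapse the nested fraction from the inside out:
Start with 5.
5 + 1/(5/1) = 5 + 1/5 = 26/5
1 + 1/(26/5) = 1 + 5/26 = 31/26
3 + 1/(31/26) = 3 + 26/31 = 119/31
14 + 1/(119/31) = 14 + 31/119 = 1697/119
3 + 1/(1697/119) = 3 + 119/1697 = 5210/1697

5210/1697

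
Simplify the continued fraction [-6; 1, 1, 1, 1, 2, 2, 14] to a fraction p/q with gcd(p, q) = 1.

-2408/447

a_0 = -6: -6/1
a_1 = 1: -5/1
a_2 = 1: -11/2
a_3 = 1: -16/3
a_4 = 1: -27/5
a_5 = 2: -70/13
a_6 = 2: -167/31
a_7 = 14: -2408/447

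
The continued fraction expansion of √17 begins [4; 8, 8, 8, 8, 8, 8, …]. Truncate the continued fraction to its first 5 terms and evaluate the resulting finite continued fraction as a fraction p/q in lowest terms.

Start with 8.
8 + 1/(8/1) = 8 + 1/8 = 65/8
8 + 1/(65/8) = 8 + 8/65 = 528/65
8 + 1/(528/65) = 8 + 65/528 = 4289/528
4 + 1/(4289/528) = 4 + 528/4289 = 17684/4289

17684/4289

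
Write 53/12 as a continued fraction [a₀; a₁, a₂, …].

[4; 2, 2, 2]

⌊53/12⌋ = 4, remainder 5
⌊12/5⌋ = 2, remainder 2
⌊5/2⌋ = 2, remainder 1
⌊2/1⌋ = 2, remainder 0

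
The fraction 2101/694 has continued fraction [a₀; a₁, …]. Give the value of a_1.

36

Repeatedly divide and take the remainder:
2101 = 3·694 + 19, so a_0 = 3
694 = 36·19 + 10, so a_1 = 36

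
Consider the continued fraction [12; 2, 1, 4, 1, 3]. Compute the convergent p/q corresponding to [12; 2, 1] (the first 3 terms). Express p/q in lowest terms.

Use the convergent recurrence hₖ = aₖ·hₖ₋₁ + hₖ₋₂ (and likewise for the denominators kₖ):
a_0 = 12: 12/1
a_1 = 2: 25/2
a_2 = 1: 37/3

37/3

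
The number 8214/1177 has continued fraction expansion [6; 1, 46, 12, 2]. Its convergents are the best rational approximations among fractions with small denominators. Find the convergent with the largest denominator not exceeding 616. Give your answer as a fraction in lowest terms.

a_0 = 6: 6/1  (≤ bound)
a_1 = 1: 7/1  (≤ bound)
a_2 = 46: 328/47  (≤ bound)
a_3 = 12: 3943/565  (≤ bound)
a_4 = 2: 8214/1177  (> 616, stop)

3943/565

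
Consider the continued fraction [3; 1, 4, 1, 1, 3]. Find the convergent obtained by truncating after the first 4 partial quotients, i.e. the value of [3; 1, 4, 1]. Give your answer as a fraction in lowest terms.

23/6

Start with 1.
4 + 1/(1/1) = 4 + 1/1 = 5/1
1 + 1/(5/1) = 1 + 1/5 = 6/5
3 + 1/(6/5) = 3 + 5/6 = 23/6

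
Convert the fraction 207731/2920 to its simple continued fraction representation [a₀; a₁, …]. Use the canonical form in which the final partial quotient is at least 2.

Apply division with remainder until the remainder is 0:
207731 = 71·2920 + 411, so a_0 = 71
2920 = 7·411 + 43, so a_1 = 7
411 = 9·43 + 24, so a_2 = 9
43 = 1·24 + 19, so a_3 = 1
24 = 1·19 + 5, so a_4 = 1
19 = 3·5 + 4, so a_5 = 3
5 = 1·4 + 1, so a_6 = 1
4 = 4·1 + 0, so a_7 = 4

[71; 7, 9, 1, 1, 3, 1, 4]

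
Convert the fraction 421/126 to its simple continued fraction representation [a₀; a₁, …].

421 = 3·126 + 43, so a_0 = 3
126 = 2·43 + 40, so a_1 = 2
43 = 1·40 + 3, so a_2 = 1
40 = 13·3 + 1, so a_3 = 13
3 = 3·1 + 0, so a_4 = 3

[3; 2, 1, 13, 3]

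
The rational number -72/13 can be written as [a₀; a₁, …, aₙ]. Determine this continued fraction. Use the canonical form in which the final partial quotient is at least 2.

-72 = -6·13 + 6, so a_0 = -6
13 = 2·6 + 1, so a_1 = 2
6 = 6·1 + 0, so a_2 = 6

[-6; 2, 6]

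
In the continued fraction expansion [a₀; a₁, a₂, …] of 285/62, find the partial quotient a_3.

2

285 ÷ 62 → quotient 4, remainder 37
62 ÷ 37 → quotient 1, remainder 25
37 ÷ 25 → quotient 1, remainder 12
25 ÷ 12 → quotient 2, remainder 1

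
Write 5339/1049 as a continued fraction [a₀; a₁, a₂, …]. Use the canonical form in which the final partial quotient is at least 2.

Apply division with remainder until the remainder is 0:
5339 = 5·1049 + 94, so a_0 = 5
1049 = 11·94 + 15, so a_1 = 11
94 = 6·15 + 4, so a_2 = 6
15 = 3·4 + 3, so a_3 = 3
4 = 1·3 + 1, so a_4 = 1
3 = 3·1 + 0, so a_5 = 3

[5; 11, 6, 3, 1, 3]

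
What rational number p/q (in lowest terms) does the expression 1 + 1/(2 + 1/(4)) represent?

Use the convergent recurrence hₖ = aₖ·hₖ₋₁ + hₖ₋₂ (and likewise for the denominators kₖ):
a_0 = 1: 1/1
a_1 = 2: 3/2
a_2 = 4: 13/9

13/9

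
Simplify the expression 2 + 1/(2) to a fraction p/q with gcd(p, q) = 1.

Collapse the nested fraction from the inside out:
Start with 2.
2 + 1/(2/1) = 2 + 1/2 = 5/2

5/2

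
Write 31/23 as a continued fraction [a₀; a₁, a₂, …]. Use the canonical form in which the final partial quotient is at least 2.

[1; 2, 1, 7]

Apply division with remainder until the remainder is 0:
31 ÷ 23 → quotient 1, remainder 8
23 ÷ 8 → quotient 2, remainder 7
8 ÷ 7 → quotient 1, remainder 1
7 ÷ 1 → quotient 7, remainder 0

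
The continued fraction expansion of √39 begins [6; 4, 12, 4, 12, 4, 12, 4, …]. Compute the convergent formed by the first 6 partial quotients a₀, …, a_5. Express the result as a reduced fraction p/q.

Use the convergent recurrence hₖ = aₖ·hₖ₋₁ + hₖ₋₂ (and likewise for the denominators kₖ):
a_0 = 6: 6/1
a_1 = 4: 25/4
a_2 = 12: 306/49
a_3 = 4: 1249/200
a_4 = 12: 15294/2449
a_5 = 4: 62425/9996

62425/9996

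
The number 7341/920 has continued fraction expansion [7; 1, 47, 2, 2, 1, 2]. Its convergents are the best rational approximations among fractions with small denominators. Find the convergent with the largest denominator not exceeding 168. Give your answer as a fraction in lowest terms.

774/97

a_0 = 7: 7/1  (≤ bound)
a_1 = 1: 8/1  (≤ bound)
a_2 = 47: 383/48  (≤ bound)
a_3 = 2: 774/97  (≤ bound)
a_4 = 2: 1931/242  (> 168, stop)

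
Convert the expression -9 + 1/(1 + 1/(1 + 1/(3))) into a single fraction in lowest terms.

-59/7

Collapse the nested fraction from the inside out:
Start with 3.
1 + 1/(3/1) = 1 + 1/3 = 4/3
1 + 1/(4/3) = 1 + 3/4 = 7/4
-9 + 1/(7/4) = -9 + 4/7 = -59/7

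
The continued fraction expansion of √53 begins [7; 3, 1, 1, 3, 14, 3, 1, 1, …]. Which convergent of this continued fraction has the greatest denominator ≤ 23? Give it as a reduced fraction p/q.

List convergents until the denominator exceeds the bound:
a_0 = 7: 7/1  (≤ bound)
a_1 = 3: 22/3  (≤ bound)
a_2 = 1: 29/4  (≤ bound)
a_3 = 1: 51/7  (≤ bound)
a_4 = 3: 182/25  (> 23, stop)

51/7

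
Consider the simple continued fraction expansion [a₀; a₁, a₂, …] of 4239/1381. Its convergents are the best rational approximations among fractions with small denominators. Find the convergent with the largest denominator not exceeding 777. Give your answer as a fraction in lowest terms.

574/187

a_0 = 3: 3/1  (≤ bound)
a_1 = 14: 43/14  (≤ bound)
a_2 = 2: 89/29  (≤ bound)
a_3 = 1: 132/43  (≤ bound)
a_4 = 1: 221/72  (≤ bound)
a_5 = 2: 574/187  (≤ bound)
a_6 = 7: 4239/1381  (> 777, stop)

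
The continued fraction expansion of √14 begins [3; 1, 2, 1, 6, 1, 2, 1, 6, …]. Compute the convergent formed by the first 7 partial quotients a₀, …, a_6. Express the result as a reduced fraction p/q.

Start with 2.
1 + 1/(2/1) = 1 + 1/2 = 3/2
6 + 1/(3/2) = 6 + 2/3 = 20/3
1 + 1/(20/3) = 1 + 3/20 = 23/20
2 + 1/(23/20) = 2 + 20/23 = 66/23
1 + 1/(66/23) = 1 + 23/66 = 89/66
3 + 1/(89/66) = 3 + 66/89 = 333/89

333/89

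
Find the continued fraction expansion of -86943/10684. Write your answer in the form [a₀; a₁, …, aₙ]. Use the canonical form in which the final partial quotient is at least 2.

Apply division with remainder until the remainder is 0:
-86943 ÷ 10684 → quotient -9, remainder 9213
10684 ÷ 9213 → quotient 1, remainder 1471
9213 ÷ 1471 → quotient 6, remainder 387
1471 ÷ 387 → quotient 3, remainder 310
387 ÷ 310 → quotient 1, remainder 77
310 ÷ 77 → quotient 4, remainder 2
77 ÷ 2 → quotient 38, remainder 1
2 ÷ 1 → quotient 2, remainder 0

[-9; 1, 6, 3, 1, 4, 38, 2]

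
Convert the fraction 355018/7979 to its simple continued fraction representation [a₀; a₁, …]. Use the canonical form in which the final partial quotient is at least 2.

[44; 2, 41, 2, 47]

⌊355018/7979⌋ = 44, remainder 3942
⌊7979/3942⌋ = 2, remainder 95
⌊3942/95⌋ = 41, remainder 47
⌊95/47⌋ = 2, remainder 1
⌊47/1⌋ = 47, remainder 0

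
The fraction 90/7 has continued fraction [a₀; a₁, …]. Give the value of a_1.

1

⌊90/7⌋ = 12, remainder 6
⌊7/6⌋ = 1, remainder 1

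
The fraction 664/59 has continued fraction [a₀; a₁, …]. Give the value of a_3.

Run the Euclidean algorithm, recording each quotient:
664 = 11·59 + 15, so a_0 = 11
59 = 3·15 + 14, so a_1 = 3
15 = 1·14 + 1, so a_2 = 1
14 = 14·1 + 0, so a_3 = 14

14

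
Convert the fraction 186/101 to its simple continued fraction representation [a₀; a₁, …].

Repeatedly divide and take the remainder:
⌊186/101⌋ = 1, remainder 85
⌊101/85⌋ = 1, remainder 16
⌊85/16⌋ = 5, remainder 5
⌊16/5⌋ = 3, remainder 1
⌊5/1⌋ = 5, remainder 0

[1; 1, 5, 3, 5]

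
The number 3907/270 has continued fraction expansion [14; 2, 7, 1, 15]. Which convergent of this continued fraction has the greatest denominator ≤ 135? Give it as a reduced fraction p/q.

246/17

a_0 = 14: 14/1  (≤ bound)
a_1 = 2: 29/2  (≤ bound)
a_2 = 7: 217/15  (≤ bound)
a_3 = 1: 246/17  (≤ bound)
a_4 = 15: 3907/270  (> 135, stop)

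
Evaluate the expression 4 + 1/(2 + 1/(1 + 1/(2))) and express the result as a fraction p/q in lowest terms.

Start with 2.
1 + 1/(2/1) = 1 + 1/2 = 3/2
2 + 1/(3/2) = 2 + 2/3 = 8/3
4 + 1/(8/3) = 4 + 3/8 = 35/8

35/8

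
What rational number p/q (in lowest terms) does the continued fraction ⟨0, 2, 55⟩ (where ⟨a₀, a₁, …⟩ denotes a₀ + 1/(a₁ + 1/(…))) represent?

a_0 = 0: 0/1
a_1 = 2: 1/2
a_2 = 55: 55/111

55/111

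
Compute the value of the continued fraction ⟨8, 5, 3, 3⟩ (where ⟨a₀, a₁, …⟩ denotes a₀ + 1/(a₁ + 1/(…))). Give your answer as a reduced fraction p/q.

434/53

a_0 = 8: 8/1
a_1 = 5: 41/5
a_2 = 3: 131/16
a_3 = 3: 434/53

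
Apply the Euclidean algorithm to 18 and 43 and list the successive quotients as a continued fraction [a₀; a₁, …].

18 ÷ 43 → quotient 0, remainder 18
43 ÷ 18 → quotient 2, remainder 7
18 ÷ 7 → quotient 2, remainder 4
7 ÷ 4 → quotient 1, remainder 3
4 ÷ 3 → quotient 1, remainder 1
3 ÷ 1 → quotient 3, remainder 0

[0; 2, 2, 1, 1, 3]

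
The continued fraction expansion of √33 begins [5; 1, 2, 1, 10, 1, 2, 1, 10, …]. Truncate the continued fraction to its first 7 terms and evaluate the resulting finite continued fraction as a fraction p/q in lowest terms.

787/137

Work from the innermost term outward:
Start with 2.
1 + 1/(2/1) = 1 + 1/2 = 3/2
10 + 1/(3/2) = 10 + 2/3 = 32/3
1 + 1/(32/3) = 1 + 3/32 = 35/32
2 + 1/(35/32) = 2 + 32/35 = 102/35
1 + 1/(102/35) = 1 + 35/102 = 137/102
5 + 1/(137/102) = 5 + 102/137 = 787/137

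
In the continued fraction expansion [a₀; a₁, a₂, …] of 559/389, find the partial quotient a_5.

1

559 = 1·389 + 170, so a_0 = 1
389 = 2·170 + 49, so a_1 = 2
170 = 3·49 + 23, so a_2 = 3
49 = 2·23 + 3, so a_3 = 2
23 = 7·3 + 2, so a_4 = 7
3 = 1·2 + 1, so a_5 = 1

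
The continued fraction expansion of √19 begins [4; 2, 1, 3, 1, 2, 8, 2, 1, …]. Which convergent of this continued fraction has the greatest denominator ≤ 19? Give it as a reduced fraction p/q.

a_0 = 4: 4/1  (≤ bound)
a_1 = 2: 9/2  (≤ bound)
a_2 = 1: 13/3  (≤ bound)
a_3 = 3: 48/11  (≤ bound)
a_4 = 1: 61/14  (≤ bound)
a_5 = 2: 170/39  (> 19, stop)

61/14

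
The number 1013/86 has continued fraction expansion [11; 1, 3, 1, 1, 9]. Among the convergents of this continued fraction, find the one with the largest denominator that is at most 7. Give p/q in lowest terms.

59/5

List convergents until the denominator exceeds the bound:
a_0 = 11: 11/1  (≤ bound)
a_1 = 1: 12/1  (≤ bound)
a_2 = 3: 47/4  (≤ bound)
a_3 = 1: 59/5  (≤ bound)
a_4 = 1: 106/9  (> 7, stop)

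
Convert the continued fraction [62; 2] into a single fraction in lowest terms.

Start with 2.
62 + 1/(2/1) = 62 + 1/2 = 125/2

125/2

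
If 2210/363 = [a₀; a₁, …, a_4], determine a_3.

Repeatedly divide and take the remainder:
⌊2210/363⌋ = 6, remainder 32
⌊363/32⌋ = 11, remainder 11
⌊32/11⌋ = 2, remainder 10
⌊11/10⌋ = 1, remainder 1

1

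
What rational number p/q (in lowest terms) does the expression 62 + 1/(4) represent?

249/4

a_0 = 62: 62/1
a_1 = 4: 249/4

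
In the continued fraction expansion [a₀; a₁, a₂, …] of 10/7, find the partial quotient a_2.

10 ÷ 7 → quotient 1, remainder 3
7 ÷ 3 → quotient 2, remainder 1
3 ÷ 1 → quotient 3, remainder 0

3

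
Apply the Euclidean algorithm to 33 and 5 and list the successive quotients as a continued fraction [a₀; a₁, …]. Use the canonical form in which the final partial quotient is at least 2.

[6; 1, 1, 2]

Apply division with remainder until the remainder is 0:
33 ÷ 5 → quotient 6, remainder 3
5 ÷ 3 → quotient 1, remainder 2
3 ÷ 2 → quotient 1, remainder 1
2 ÷ 1 → quotient 2, remainder 0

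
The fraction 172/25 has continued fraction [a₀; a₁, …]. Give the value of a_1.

172 ÷ 25 → quotient 6, remainder 22
25 ÷ 22 → quotient 1, remainder 3

1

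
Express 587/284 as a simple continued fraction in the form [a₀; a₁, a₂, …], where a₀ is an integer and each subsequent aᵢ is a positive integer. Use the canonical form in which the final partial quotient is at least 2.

Apply division with remainder until the remainder is 0:
587 ÷ 284 → quotient 2, remainder 19
284 ÷ 19 → quotient 14, remainder 18
19 ÷ 18 → quotient 1, remainder 1
18 ÷ 1 → quotient 18, remainder 0

[2; 14, 1, 18]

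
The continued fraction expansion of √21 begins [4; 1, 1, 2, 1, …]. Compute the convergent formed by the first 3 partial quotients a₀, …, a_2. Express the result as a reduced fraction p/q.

9/2

Start with 1.
1 + 1/(1/1) = 1 + 1/1 = 2/1
4 + 1/(2/1) = 4 + 1/2 = 9/2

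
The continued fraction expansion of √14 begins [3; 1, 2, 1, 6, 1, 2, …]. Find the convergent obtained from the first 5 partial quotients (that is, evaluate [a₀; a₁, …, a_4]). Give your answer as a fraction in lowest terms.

a_0 = 3: 3/1
a_1 = 1: 4/1
a_2 = 2: 11/3
a_3 = 1: 15/4
a_4 = 6: 101/27

101/27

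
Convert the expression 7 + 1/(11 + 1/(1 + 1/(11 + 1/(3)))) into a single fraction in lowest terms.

3124/441

Collapse the nested fraction from the inside out:
Start with 3.
11 + 1/(3/1) = 11 + 1/3 = 34/3
1 + 1/(34/3) = 1 + 3/34 = 37/34
11 + 1/(37/34) = 11 + 34/37 = 441/37
7 + 1/(441/37) = 7 + 37/441 = 3124/441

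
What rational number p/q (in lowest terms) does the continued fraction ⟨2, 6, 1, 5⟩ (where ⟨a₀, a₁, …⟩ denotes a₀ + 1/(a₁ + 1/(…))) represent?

a_0 = 2: 2/1
a_1 = 6: 13/6
a_2 = 1: 15/7
a_3 = 5: 88/41

88/41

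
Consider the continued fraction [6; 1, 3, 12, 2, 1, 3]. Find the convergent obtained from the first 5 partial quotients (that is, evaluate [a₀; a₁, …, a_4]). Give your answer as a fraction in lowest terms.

689/102

Build up convergents one term at a time:
a_0 = 6: 6/1
a_1 = 1: 7/1
a_2 = 3: 27/4
a_3 = 12: 331/49
a_4 = 2: 689/102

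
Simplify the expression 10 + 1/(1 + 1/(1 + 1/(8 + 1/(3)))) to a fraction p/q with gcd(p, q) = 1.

558/53

Work from the innermost term outward:
Start with 3.
8 + 1/(3/1) = 8 + 1/3 = 25/3
1 + 1/(25/3) = 1 + 3/25 = 28/25
1 + 1/(28/25) = 1 + 25/28 = 53/28
10 + 1/(53/28) = 10 + 28/53 = 558/53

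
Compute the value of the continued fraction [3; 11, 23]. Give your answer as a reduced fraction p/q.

a_0 = 3: 3/1
a_1 = 11: 34/11
a_2 = 23: 785/254

785/254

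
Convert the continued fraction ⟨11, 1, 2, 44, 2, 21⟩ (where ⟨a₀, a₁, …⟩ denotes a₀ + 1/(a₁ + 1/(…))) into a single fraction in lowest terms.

67471/5782

Starting at the tail and folding back:
Start with 21.
2 + 1/(21/1) = 2 + 1/21 = 43/21
44 + 1/(43/21) = 44 + 21/43 = 1913/43
2 + 1/(1913/43) = 2 + 43/1913 = 3869/1913
1 + 1/(3869/1913) = 1 + 1913/3869 = 5782/3869
11 + 1/(5782/3869) = 11 + 3869/5782 = 67471/5782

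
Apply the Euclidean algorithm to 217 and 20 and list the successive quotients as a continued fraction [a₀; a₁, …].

Apply division with remainder until the remainder is 0:
217 ÷ 20 → quotient 10, remainder 17
20 ÷ 17 → quotient 1, remainder 3
17 ÷ 3 → quotient 5, remainder 2
3 ÷ 2 → quotient 1, remainder 1
2 ÷ 1 → quotient 2, remainder 0

[10; 1, 5, 1, 2]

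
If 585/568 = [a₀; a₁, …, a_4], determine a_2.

2

585 ÷ 568 → quotient 1, remainder 17
568 ÷ 17 → quotient 33, remainder 7
17 ÷ 7 → quotient 2, remainder 3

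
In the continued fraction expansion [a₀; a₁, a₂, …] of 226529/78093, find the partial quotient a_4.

14

Repeatedly divide and take the remainder:
⌊226529/78093⌋ = 2, remainder 70343
⌊78093/70343⌋ = 1, remainder 7750
⌊70343/7750⌋ = 9, remainder 593
⌊7750/593⌋ = 13, remainder 41
⌊593/41⌋ = 14, remainder 19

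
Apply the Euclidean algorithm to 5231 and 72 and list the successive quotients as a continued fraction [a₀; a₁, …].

Apply division with remainder until the remainder is 0:
⌊5231/72⌋ = 72, remainder 47
⌊72/47⌋ = 1, remainder 25
⌊47/25⌋ = 1, remainder 22
⌊25/22⌋ = 1, remainder 3
⌊22/3⌋ = 7, remainder 1
⌊3/1⌋ = 3, remainder 0

[72; 1, 1, 1, 7, 3]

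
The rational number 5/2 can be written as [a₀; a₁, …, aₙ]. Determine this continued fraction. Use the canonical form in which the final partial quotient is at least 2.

5 ÷ 2 → quotient 2, remainder 1
2 ÷ 1 → quotient 2, remainder 0

[2; 2]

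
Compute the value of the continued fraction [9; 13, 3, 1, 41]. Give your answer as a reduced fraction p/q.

20084/2213

a_0 = 9: 9/1
a_1 = 13: 118/13
a_2 = 3: 363/40
a_3 = 1: 481/53
a_4 = 41: 20084/2213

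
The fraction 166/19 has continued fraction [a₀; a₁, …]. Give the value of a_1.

1

166 ÷ 19 → quotient 8, remainder 14
19 ÷ 14 → quotient 1, remainder 5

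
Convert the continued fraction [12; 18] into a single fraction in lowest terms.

a_0 = 12: 12/1
a_1 = 18: 217/18

217/18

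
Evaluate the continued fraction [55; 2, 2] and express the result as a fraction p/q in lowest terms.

277/5

Start with 2.
2 + 1/(2/1) = 2 + 1/2 = 5/2
55 + 1/(5/2) = 55 + 2/5 = 277/5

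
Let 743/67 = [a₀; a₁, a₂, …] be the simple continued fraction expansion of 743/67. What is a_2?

⌊743/67⌋ = 11, remainder 6
⌊67/6⌋ = 11, remainder 1
⌊6/1⌋ = 6, remainder 0

6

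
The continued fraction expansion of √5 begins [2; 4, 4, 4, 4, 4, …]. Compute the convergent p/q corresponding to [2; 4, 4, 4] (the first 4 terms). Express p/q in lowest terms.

161/72

Compute successive convergents:
a_0 = 2: 2/1
a_1 = 4: 9/4
a_2 = 4: 38/17
a_3 = 4: 161/72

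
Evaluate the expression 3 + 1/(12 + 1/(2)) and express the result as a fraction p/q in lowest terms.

a_0 = 3: 3/1
a_1 = 12: 37/12
a_2 = 2: 77/25

77/25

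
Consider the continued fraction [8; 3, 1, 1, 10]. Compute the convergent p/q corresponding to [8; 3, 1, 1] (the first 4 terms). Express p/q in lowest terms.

Use the convergent recurrence hₖ = aₖ·hₖ₋₁ + hₖ₋₂ (and likewise for the denominators kₖ):
a_0 = 8: 8/1
a_1 = 3: 25/3
a_2 = 1: 33/4
a_3 = 1: 58/7

58/7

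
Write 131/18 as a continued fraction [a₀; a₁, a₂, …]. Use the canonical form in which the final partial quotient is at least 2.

⌊131/18⌋ = 7, remainder 5
⌊18/5⌋ = 3, remainder 3
⌊5/3⌋ = 1, remainder 2
⌊3/2⌋ = 1, remainder 1
⌊2/1⌋ = 2, remainder 0

[7; 3, 1, 1, 2]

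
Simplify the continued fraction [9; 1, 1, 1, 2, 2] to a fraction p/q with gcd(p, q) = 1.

183/19

Start with 2.
2 + 1/(2/1) = 2 + 1/2 = 5/2
1 + 1/(5/2) = 1 + 2/5 = 7/5
1 + 1/(7/5) = 1 + 5/7 = 12/7
1 + 1/(12/7) = 1 + 7/12 = 19/12
9 + 1/(19/12) = 9 + 12/19 = 183/19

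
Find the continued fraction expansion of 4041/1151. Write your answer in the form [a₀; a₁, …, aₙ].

[3; 1, 1, 22, 1, 1, 12]

4041 = 3·1151 + 588, so a_0 = 3
1151 = 1·588 + 563, so a_1 = 1
588 = 1·563 + 25, so a_2 = 1
563 = 22·25 + 13, so a_3 = 22
25 = 1·13 + 12, so a_4 = 1
13 = 1·12 + 1, so a_5 = 1
12 = 12·1 + 0, so a_6 = 12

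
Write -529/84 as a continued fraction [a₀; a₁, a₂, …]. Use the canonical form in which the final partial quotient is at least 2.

[-7; 1, 2, 2, 1, 3, 2]

⌊-529/84⌋ = -7, remainder 59
⌊84/59⌋ = 1, remainder 25
⌊59/25⌋ = 2, remainder 9
⌊25/9⌋ = 2, remainder 7
⌊9/7⌋ = 1, remainder 2
⌊7/2⌋ = 3, remainder 1
⌊2/1⌋ = 2, remainder 0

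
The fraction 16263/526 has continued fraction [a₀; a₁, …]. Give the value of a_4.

3

⌊16263/526⌋ = 30, remainder 483
⌊526/483⌋ = 1, remainder 43
⌊483/43⌋ = 11, remainder 10
⌊43/10⌋ = 4, remainder 3
⌊10/3⌋ = 3, remainder 1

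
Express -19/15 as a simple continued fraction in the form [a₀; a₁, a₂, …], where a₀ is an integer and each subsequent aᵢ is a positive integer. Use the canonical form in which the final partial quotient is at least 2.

[-2; 1, 2, 1, 3]

⌊-19/15⌋ = -2, remainder 11
⌊15/11⌋ = 1, remainder 4
⌊11/4⌋ = 2, remainder 3
⌊4/3⌋ = 1, remainder 1
⌊3/1⌋ = 3, remainder 0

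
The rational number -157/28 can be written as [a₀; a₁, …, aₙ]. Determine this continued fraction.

Repeatedly divide and take the remainder:
-157 ÷ 28 → quotient -6, remainder 11
28 ÷ 11 → quotient 2, remainder 6
11 ÷ 6 → quotient 1, remainder 5
6 ÷ 5 → quotient 1, remainder 1
5 ÷ 1 → quotient 5, remainder 0

[-6; 2, 1, 1, 5]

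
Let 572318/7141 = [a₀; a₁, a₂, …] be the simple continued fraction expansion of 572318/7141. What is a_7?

5

572318 = 80·7141 + 1038, so a_0 = 80
7141 = 6·1038 + 913, so a_1 = 6
1038 = 1·913 + 125, so a_2 = 1
913 = 7·125 + 38, so a_3 = 7
125 = 3·38 + 11, so a_4 = 3
38 = 3·11 + 5, so a_5 = 3
11 = 2·5 + 1, so a_6 = 2
5 = 5·1 + 0, so a_7 = 5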